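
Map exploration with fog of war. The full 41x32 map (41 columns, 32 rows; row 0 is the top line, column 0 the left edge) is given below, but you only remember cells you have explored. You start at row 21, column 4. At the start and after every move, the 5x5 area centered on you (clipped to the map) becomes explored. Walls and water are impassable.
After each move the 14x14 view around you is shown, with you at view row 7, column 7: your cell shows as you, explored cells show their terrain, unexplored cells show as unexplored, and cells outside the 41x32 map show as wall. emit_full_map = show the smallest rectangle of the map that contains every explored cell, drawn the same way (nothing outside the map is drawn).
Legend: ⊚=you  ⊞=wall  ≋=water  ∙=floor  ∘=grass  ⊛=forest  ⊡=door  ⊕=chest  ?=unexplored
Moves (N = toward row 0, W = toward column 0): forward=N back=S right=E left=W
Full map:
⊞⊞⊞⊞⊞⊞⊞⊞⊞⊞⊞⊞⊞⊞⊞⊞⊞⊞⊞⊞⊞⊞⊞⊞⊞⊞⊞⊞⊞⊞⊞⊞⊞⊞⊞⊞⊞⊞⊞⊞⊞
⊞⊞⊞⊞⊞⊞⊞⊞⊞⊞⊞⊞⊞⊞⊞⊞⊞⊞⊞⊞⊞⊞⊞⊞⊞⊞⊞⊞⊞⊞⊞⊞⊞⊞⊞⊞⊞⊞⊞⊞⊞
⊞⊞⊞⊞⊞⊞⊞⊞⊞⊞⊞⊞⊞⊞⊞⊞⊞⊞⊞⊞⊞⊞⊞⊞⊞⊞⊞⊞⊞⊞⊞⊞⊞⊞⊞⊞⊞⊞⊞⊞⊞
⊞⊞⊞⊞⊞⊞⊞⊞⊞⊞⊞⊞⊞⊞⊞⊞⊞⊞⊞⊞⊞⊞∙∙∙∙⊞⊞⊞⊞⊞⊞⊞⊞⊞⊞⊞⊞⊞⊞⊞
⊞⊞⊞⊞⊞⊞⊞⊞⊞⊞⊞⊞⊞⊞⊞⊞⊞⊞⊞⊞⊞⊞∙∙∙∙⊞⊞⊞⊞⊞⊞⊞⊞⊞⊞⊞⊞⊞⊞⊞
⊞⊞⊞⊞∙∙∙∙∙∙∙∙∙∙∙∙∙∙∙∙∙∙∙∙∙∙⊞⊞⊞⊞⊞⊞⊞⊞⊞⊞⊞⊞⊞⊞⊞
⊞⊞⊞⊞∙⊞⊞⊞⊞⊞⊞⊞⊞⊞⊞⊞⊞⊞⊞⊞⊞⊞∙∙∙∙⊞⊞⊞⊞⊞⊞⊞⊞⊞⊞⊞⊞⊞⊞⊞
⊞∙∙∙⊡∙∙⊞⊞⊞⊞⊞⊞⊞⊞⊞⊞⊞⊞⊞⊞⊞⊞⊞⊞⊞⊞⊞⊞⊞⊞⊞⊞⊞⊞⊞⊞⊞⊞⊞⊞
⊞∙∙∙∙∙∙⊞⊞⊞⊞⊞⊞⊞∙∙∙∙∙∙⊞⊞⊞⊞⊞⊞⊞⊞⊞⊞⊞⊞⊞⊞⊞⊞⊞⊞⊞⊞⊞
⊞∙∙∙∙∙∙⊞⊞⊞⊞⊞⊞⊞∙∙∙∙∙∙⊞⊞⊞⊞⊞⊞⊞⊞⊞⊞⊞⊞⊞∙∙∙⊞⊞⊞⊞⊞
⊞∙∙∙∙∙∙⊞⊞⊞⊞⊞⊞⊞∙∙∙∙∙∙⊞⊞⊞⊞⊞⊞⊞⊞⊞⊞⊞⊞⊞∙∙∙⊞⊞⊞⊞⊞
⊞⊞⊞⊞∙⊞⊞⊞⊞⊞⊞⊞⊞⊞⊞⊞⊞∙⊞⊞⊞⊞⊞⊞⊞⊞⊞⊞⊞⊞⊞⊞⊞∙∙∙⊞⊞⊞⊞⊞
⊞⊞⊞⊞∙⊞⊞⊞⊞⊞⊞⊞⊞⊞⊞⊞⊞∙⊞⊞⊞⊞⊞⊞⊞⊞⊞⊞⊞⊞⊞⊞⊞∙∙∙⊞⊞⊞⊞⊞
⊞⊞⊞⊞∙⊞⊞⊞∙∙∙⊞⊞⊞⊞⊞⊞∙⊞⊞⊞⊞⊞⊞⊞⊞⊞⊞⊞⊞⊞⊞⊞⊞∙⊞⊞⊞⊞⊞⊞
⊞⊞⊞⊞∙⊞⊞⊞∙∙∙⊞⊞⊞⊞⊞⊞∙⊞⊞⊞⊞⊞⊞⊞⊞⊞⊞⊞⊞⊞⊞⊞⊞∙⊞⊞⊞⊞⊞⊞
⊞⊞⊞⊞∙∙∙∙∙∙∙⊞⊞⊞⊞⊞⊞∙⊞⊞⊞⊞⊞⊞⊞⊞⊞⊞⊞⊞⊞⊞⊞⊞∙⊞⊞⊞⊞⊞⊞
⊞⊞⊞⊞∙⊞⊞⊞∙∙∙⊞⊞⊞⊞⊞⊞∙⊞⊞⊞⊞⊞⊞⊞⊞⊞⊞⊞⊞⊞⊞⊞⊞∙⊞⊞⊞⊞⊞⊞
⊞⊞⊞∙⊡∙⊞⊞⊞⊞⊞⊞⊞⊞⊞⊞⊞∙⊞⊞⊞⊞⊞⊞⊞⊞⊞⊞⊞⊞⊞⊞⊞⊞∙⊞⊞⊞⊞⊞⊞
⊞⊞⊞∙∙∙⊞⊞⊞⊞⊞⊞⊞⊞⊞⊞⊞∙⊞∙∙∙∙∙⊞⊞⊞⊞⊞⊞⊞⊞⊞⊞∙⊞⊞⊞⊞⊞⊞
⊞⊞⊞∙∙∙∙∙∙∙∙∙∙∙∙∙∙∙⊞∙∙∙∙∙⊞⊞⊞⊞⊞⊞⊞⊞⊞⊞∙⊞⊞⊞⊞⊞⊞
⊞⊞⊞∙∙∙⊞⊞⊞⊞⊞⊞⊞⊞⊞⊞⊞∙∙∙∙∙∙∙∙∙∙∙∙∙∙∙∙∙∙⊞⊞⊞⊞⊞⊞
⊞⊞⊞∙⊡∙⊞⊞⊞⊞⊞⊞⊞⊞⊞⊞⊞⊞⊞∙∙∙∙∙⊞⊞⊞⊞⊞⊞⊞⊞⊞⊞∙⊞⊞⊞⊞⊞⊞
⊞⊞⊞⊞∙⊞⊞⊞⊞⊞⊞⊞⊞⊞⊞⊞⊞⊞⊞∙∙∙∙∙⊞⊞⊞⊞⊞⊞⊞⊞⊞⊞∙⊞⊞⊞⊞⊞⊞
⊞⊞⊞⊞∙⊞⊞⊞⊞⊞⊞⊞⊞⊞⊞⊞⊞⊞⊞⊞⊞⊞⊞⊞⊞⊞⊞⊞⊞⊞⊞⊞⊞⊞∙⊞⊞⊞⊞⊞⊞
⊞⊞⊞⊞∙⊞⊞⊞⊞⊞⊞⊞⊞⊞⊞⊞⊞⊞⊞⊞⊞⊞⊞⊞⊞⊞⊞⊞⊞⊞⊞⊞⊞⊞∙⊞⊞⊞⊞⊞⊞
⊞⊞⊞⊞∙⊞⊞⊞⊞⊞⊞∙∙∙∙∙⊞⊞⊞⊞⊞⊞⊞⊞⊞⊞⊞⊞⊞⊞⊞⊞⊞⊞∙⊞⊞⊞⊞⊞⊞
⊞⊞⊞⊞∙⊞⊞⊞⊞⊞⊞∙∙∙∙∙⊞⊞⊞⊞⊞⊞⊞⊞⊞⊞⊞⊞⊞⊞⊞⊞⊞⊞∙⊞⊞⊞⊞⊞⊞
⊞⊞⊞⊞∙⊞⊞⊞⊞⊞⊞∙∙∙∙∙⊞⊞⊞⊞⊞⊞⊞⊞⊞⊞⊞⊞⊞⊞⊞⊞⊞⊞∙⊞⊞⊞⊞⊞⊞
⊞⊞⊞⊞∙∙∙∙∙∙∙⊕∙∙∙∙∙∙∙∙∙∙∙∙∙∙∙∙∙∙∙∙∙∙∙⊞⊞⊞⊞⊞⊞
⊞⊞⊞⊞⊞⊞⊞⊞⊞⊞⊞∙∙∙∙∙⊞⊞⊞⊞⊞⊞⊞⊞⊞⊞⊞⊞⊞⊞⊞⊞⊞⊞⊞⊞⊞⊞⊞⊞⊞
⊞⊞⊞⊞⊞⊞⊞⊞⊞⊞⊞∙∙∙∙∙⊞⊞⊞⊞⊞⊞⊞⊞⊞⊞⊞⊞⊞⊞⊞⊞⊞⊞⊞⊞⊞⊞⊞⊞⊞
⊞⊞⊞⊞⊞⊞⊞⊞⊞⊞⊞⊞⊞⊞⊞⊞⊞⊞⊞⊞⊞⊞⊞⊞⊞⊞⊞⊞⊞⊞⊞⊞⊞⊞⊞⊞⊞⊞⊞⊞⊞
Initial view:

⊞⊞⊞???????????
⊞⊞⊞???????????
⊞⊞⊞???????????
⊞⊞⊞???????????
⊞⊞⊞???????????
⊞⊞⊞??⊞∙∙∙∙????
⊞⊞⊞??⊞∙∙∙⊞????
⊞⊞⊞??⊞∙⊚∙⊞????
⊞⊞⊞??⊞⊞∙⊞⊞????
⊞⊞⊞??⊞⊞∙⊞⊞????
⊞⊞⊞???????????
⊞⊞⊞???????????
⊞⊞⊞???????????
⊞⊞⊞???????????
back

⊞⊞⊞???????????
⊞⊞⊞???????????
⊞⊞⊞???????????
⊞⊞⊞???????????
⊞⊞⊞??⊞∙∙∙∙????
⊞⊞⊞??⊞∙∙∙⊞????
⊞⊞⊞??⊞∙⊡∙⊞????
⊞⊞⊞??⊞⊞⊚⊞⊞????
⊞⊞⊞??⊞⊞∙⊞⊞????
⊞⊞⊞??⊞⊞∙⊞⊞????
⊞⊞⊞???????????
⊞⊞⊞???????????
⊞⊞⊞???????????
⊞⊞⊞???????????

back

⊞⊞⊞???????????
⊞⊞⊞???????????
⊞⊞⊞???????????
⊞⊞⊞??⊞∙∙∙∙????
⊞⊞⊞??⊞∙∙∙⊞????
⊞⊞⊞??⊞∙⊡∙⊞????
⊞⊞⊞??⊞⊞∙⊞⊞????
⊞⊞⊞??⊞⊞⊚⊞⊞????
⊞⊞⊞??⊞⊞∙⊞⊞????
⊞⊞⊞??⊞⊞∙⊞⊞????
⊞⊞⊞???????????
⊞⊞⊞???????????
⊞⊞⊞???????????
⊞⊞⊞???????????

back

⊞⊞⊞???????????
⊞⊞⊞???????????
⊞⊞⊞??⊞∙∙∙∙????
⊞⊞⊞??⊞∙∙∙⊞????
⊞⊞⊞??⊞∙⊡∙⊞????
⊞⊞⊞??⊞⊞∙⊞⊞????
⊞⊞⊞??⊞⊞∙⊞⊞????
⊞⊞⊞??⊞⊞⊚⊞⊞????
⊞⊞⊞??⊞⊞∙⊞⊞????
⊞⊞⊞??⊞⊞∙⊞⊞????
⊞⊞⊞???????????
⊞⊞⊞???????????
⊞⊞⊞???????????
⊞⊞⊞???????????

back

⊞⊞⊞???????????
⊞⊞⊞??⊞∙∙∙∙????
⊞⊞⊞??⊞∙∙∙⊞????
⊞⊞⊞??⊞∙⊡∙⊞????
⊞⊞⊞??⊞⊞∙⊞⊞????
⊞⊞⊞??⊞⊞∙⊞⊞????
⊞⊞⊞??⊞⊞∙⊞⊞????
⊞⊞⊞??⊞⊞⊚⊞⊞????
⊞⊞⊞??⊞⊞∙⊞⊞????
⊞⊞⊞??⊞⊞∙⊞⊞????
⊞⊞⊞???????????
⊞⊞⊞???????????
⊞⊞⊞???????????
⊞⊞⊞???????????

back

⊞⊞⊞??⊞∙∙∙∙????
⊞⊞⊞??⊞∙∙∙⊞????
⊞⊞⊞??⊞∙⊡∙⊞????
⊞⊞⊞??⊞⊞∙⊞⊞????
⊞⊞⊞??⊞⊞∙⊞⊞????
⊞⊞⊞??⊞⊞∙⊞⊞????
⊞⊞⊞??⊞⊞∙⊞⊞????
⊞⊞⊞??⊞⊞⊚⊞⊞????
⊞⊞⊞??⊞⊞∙⊞⊞????
⊞⊞⊞??⊞⊞∙∙∙????
⊞⊞⊞???????????
⊞⊞⊞???????????
⊞⊞⊞???????????
⊞⊞⊞⊞⊞⊞⊞⊞⊞⊞⊞⊞⊞⊞

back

⊞⊞⊞??⊞∙∙∙⊞????
⊞⊞⊞??⊞∙⊡∙⊞????
⊞⊞⊞??⊞⊞∙⊞⊞????
⊞⊞⊞??⊞⊞∙⊞⊞????
⊞⊞⊞??⊞⊞∙⊞⊞????
⊞⊞⊞??⊞⊞∙⊞⊞????
⊞⊞⊞??⊞⊞∙⊞⊞????
⊞⊞⊞??⊞⊞⊚⊞⊞????
⊞⊞⊞??⊞⊞∙∙∙????
⊞⊞⊞??⊞⊞⊞⊞⊞????
⊞⊞⊞???????????
⊞⊞⊞???????????
⊞⊞⊞⊞⊞⊞⊞⊞⊞⊞⊞⊞⊞⊞
⊞⊞⊞⊞⊞⊞⊞⊞⊞⊞⊞⊞⊞⊞

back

⊞⊞⊞??⊞∙⊡∙⊞????
⊞⊞⊞??⊞⊞∙⊞⊞????
⊞⊞⊞??⊞⊞∙⊞⊞????
⊞⊞⊞??⊞⊞∙⊞⊞????
⊞⊞⊞??⊞⊞∙⊞⊞????
⊞⊞⊞??⊞⊞∙⊞⊞????
⊞⊞⊞??⊞⊞∙⊞⊞????
⊞⊞⊞??⊞⊞⊚∙∙????
⊞⊞⊞??⊞⊞⊞⊞⊞????
⊞⊞⊞??⊞⊞⊞⊞⊞????
⊞⊞⊞???????????
⊞⊞⊞⊞⊞⊞⊞⊞⊞⊞⊞⊞⊞⊞
⊞⊞⊞⊞⊞⊞⊞⊞⊞⊞⊞⊞⊞⊞
⊞⊞⊞⊞⊞⊞⊞⊞⊞⊞⊞⊞⊞⊞

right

⊞⊞??⊞∙⊡∙⊞?????
⊞⊞??⊞⊞∙⊞⊞?????
⊞⊞??⊞⊞∙⊞⊞?????
⊞⊞??⊞⊞∙⊞⊞?????
⊞⊞??⊞⊞∙⊞⊞?????
⊞⊞??⊞⊞∙⊞⊞⊞????
⊞⊞??⊞⊞∙⊞⊞⊞????
⊞⊞??⊞⊞∙⊚∙∙????
⊞⊞??⊞⊞⊞⊞⊞⊞????
⊞⊞??⊞⊞⊞⊞⊞⊞????
⊞⊞????????????
⊞⊞⊞⊞⊞⊞⊞⊞⊞⊞⊞⊞⊞⊞
⊞⊞⊞⊞⊞⊞⊞⊞⊞⊞⊞⊞⊞⊞
⊞⊞⊞⊞⊞⊞⊞⊞⊞⊞⊞⊞⊞⊞

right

⊞??⊞∙⊡∙⊞??????
⊞??⊞⊞∙⊞⊞??????
⊞??⊞⊞∙⊞⊞??????
⊞??⊞⊞∙⊞⊞??????
⊞??⊞⊞∙⊞⊞??????
⊞??⊞⊞∙⊞⊞⊞⊞????
⊞??⊞⊞∙⊞⊞⊞⊞????
⊞??⊞⊞∙∙⊚∙∙????
⊞??⊞⊞⊞⊞⊞⊞⊞????
⊞??⊞⊞⊞⊞⊞⊞⊞????
⊞?????????????
⊞⊞⊞⊞⊞⊞⊞⊞⊞⊞⊞⊞⊞⊞
⊞⊞⊞⊞⊞⊞⊞⊞⊞⊞⊞⊞⊞⊞
⊞⊞⊞⊞⊞⊞⊞⊞⊞⊞⊞⊞⊞⊞

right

??⊞∙⊡∙⊞???????
??⊞⊞∙⊞⊞???????
??⊞⊞∙⊞⊞???????
??⊞⊞∙⊞⊞???????
??⊞⊞∙⊞⊞???????
??⊞⊞∙⊞⊞⊞⊞⊞????
??⊞⊞∙⊞⊞⊞⊞⊞????
??⊞⊞∙∙∙⊚∙∙????
??⊞⊞⊞⊞⊞⊞⊞⊞????
??⊞⊞⊞⊞⊞⊞⊞⊞????
??????????????
⊞⊞⊞⊞⊞⊞⊞⊞⊞⊞⊞⊞⊞⊞
⊞⊞⊞⊞⊞⊞⊞⊞⊞⊞⊞⊞⊞⊞
⊞⊞⊞⊞⊞⊞⊞⊞⊞⊞⊞⊞⊞⊞

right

?⊞∙⊡∙⊞????????
?⊞⊞∙⊞⊞????????
?⊞⊞∙⊞⊞????????
?⊞⊞∙⊞⊞????????
?⊞⊞∙⊞⊞????????
?⊞⊞∙⊞⊞⊞⊞⊞⊞????
?⊞⊞∙⊞⊞⊞⊞⊞⊞????
?⊞⊞∙∙∙∙⊚∙∙????
?⊞⊞⊞⊞⊞⊞⊞⊞⊞????
?⊞⊞⊞⊞⊞⊞⊞⊞⊞????
??????????????
⊞⊞⊞⊞⊞⊞⊞⊞⊞⊞⊞⊞⊞⊞
⊞⊞⊞⊞⊞⊞⊞⊞⊞⊞⊞⊞⊞⊞
⊞⊞⊞⊞⊞⊞⊞⊞⊞⊞⊞⊞⊞⊞

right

⊞∙⊡∙⊞?????????
⊞⊞∙⊞⊞?????????
⊞⊞∙⊞⊞?????????
⊞⊞∙⊞⊞?????????
⊞⊞∙⊞⊞?????????
⊞⊞∙⊞⊞⊞⊞⊞⊞∙????
⊞⊞∙⊞⊞⊞⊞⊞⊞∙????
⊞⊞∙∙∙∙∙⊚∙⊕????
⊞⊞⊞⊞⊞⊞⊞⊞⊞∙????
⊞⊞⊞⊞⊞⊞⊞⊞⊞∙????
??????????????
⊞⊞⊞⊞⊞⊞⊞⊞⊞⊞⊞⊞⊞⊞
⊞⊞⊞⊞⊞⊞⊞⊞⊞⊞⊞⊞⊞⊞
⊞⊞⊞⊞⊞⊞⊞⊞⊞⊞⊞⊞⊞⊞

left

?⊞∙⊡∙⊞????????
?⊞⊞∙⊞⊞????????
?⊞⊞∙⊞⊞????????
?⊞⊞∙⊞⊞????????
?⊞⊞∙⊞⊞????????
?⊞⊞∙⊞⊞⊞⊞⊞⊞∙???
?⊞⊞∙⊞⊞⊞⊞⊞⊞∙???
?⊞⊞∙∙∙∙⊚∙∙⊕???
?⊞⊞⊞⊞⊞⊞⊞⊞⊞∙???
?⊞⊞⊞⊞⊞⊞⊞⊞⊞∙???
??????????????
⊞⊞⊞⊞⊞⊞⊞⊞⊞⊞⊞⊞⊞⊞
⊞⊞⊞⊞⊞⊞⊞⊞⊞⊞⊞⊞⊞⊞
⊞⊞⊞⊞⊞⊞⊞⊞⊞⊞⊞⊞⊞⊞

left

??⊞∙⊡∙⊞???????
??⊞⊞∙⊞⊞???????
??⊞⊞∙⊞⊞???????
??⊞⊞∙⊞⊞???????
??⊞⊞∙⊞⊞???????
??⊞⊞∙⊞⊞⊞⊞⊞⊞∙??
??⊞⊞∙⊞⊞⊞⊞⊞⊞∙??
??⊞⊞∙∙∙⊚∙∙∙⊕??
??⊞⊞⊞⊞⊞⊞⊞⊞⊞∙??
??⊞⊞⊞⊞⊞⊞⊞⊞⊞∙??
??????????????
⊞⊞⊞⊞⊞⊞⊞⊞⊞⊞⊞⊞⊞⊞
⊞⊞⊞⊞⊞⊞⊞⊞⊞⊞⊞⊞⊞⊞
⊞⊞⊞⊞⊞⊞⊞⊞⊞⊞⊞⊞⊞⊞

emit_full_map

⊞∙∙∙∙?????
⊞∙∙∙⊞?????
⊞∙⊡∙⊞?????
⊞⊞∙⊞⊞?????
⊞⊞∙⊞⊞?????
⊞⊞∙⊞⊞?????
⊞⊞∙⊞⊞?????
⊞⊞∙⊞⊞⊞⊞⊞⊞∙
⊞⊞∙⊞⊞⊞⊞⊞⊞∙
⊞⊞∙∙∙⊚∙∙∙⊕
⊞⊞⊞⊞⊞⊞⊞⊞⊞∙
⊞⊞⊞⊞⊞⊞⊞⊞⊞∙

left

⊞??⊞∙⊡∙⊞??????
⊞??⊞⊞∙⊞⊞??????
⊞??⊞⊞∙⊞⊞??????
⊞??⊞⊞∙⊞⊞??????
⊞??⊞⊞∙⊞⊞??????
⊞??⊞⊞∙⊞⊞⊞⊞⊞⊞∙?
⊞??⊞⊞∙⊞⊞⊞⊞⊞⊞∙?
⊞??⊞⊞∙∙⊚∙∙∙∙⊕?
⊞??⊞⊞⊞⊞⊞⊞⊞⊞⊞∙?
⊞??⊞⊞⊞⊞⊞⊞⊞⊞⊞∙?
⊞?????????????
⊞⊞⊞⊞⊞⊞⊞⊞⊞⊞⊞⊞⊞⊞
⊞⊞⊞⊞⊞⊞⊞⊞⊞⊞⊞⊞⊞⊞
⊞⊞⊞⊞⊞⊞⊞⊞⊞⊞⊞⊞⊞⊞

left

⊞⊞??⊞∙⊡∙⊞?????
⊞⊞??⊞⊞∙⊞⊞?????
⊞⊞??⊞⊞∙⊞⊞?????
⊞⊞??⊞⊞∙⊞⊞?????
⊞⊞??⊞⊞∙⊞⊞?????
⊞⊞??⊞⊞∙⊞⊞⊞⊞⊞⊞∙
⊞⊞??⊞⊞∙⊞⊞⊞⊞⊞⊞∙
⊞⊞??⊞⊞∙⊚∙∙∙∙∙⊕
⊞⊞??⊞⊞⊞⊞⊞⊞⊞⊞⊞∙
⊞⊞??⊞⊞⊞⊞⊞⊞⊞⊞⊞∙
⊞⊞????????????
⊞⊞⊞⊞⊞⊞⊞⊞⊞⊞⊞⊞⊞⊞
⊞⊞⊞⊞⊞⊞⊞⊞⊞⊞⊞⊞⊞⊞
⊞⊞⊞⊞⊞⊞⊞⊞⊞⊞⊞⊞⊞⊞

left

⊞⊞⊞??⊞∙⊡∙⊞????
⊞⊞⊞??⊞⊞∙⊞⊞????
⊞⊞⊞??⊞⊞∙⊞⊞????
⊞⊞⊞??⊞⊞∙⊞⊞????
⊞⊞⊞??⊞⊞∙⊞⊞????
⊞⊞⊞??⊞⊞∙⊞⊞⊞⊞⊞⊞
⊞⊞⊞??⊞⊞∙⊞⊞⊞⊞⊞⊞
⊞⊞⊞??⊞⊞⊚∙∙∙∙∙∙
⊞⊞⊞??⊞⊞⊞⊞⊞⊞⊞⊞⊞
⊞⊞⊞??⊞⊞⊞⊞⊞⊞⊞⊞⊞
⊞⊞⊞???????????
⊞⊞⊞⊞⊞⊞⊞⊞⊞⊞⊞⊞⊞⊞
⊞⊞⊞⊞⊞⊞⊞⊞⊞⊞⊞⊞⊞⊞
⊞⊞⊞⊞⊞⊞⊞⊞⊞⊞⊞⊞⊞⊞

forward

⊞⊞⊞??⊞∙∙∙⊞????
⊞⊞⊞??⊞∙⊡∙⊞????
⊞⊞⊞??⊞⊞∙⊞⊞????
⊞⊞⊞??⊞⊞∙⊞⊞????
⊞⊞⊞??⊞⊞∙⊞⊞????
⊞⊞⊞??⊞⊞∙⊞⊞????
⊞⊞⊞??⊞⊞∙⊞⊞⊞⊞⊞⊞
⊞⊞⊞??⊞⊞⊚⊞⊞⊞⊞⊞⊞
⊞⊞⊞??⊞⊞∙∙∙∙∙∙∙
⊞⊞⊞??⊞⊞⊞⊞⊞⊞⊞⊞⊞
⊞⊞⊞??⊞⊞⊞⊞⊞⊞⊞⊞⊞
⊞⊞⊞???????????
⊞⊞⊞⊞⊞⊞⊞⊞⊞⊞⊞⊞⊞⊞
⊞⊞⊞⊞⊞⊞⊞⊞⊞⊞⊞⊞⊞⊞

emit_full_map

⊞∙∙∙∙?????
⊞∙∙∙⊞?????
⊞∙⊡∙⊞?????
⊞⊞∙⊞⊞?????
⊞⊞∙⊞⊞?????
⊞⊞∙⊞⊞?????
⊞⊞∙⊞⊞?????
⊞⊞∙⊞⊞⊞⊞⊞⊞∙
⊞⊞⊚⊞⊞⊞⊞⊞⊞∙
⊞⊞∙∙∙∙∙∙∙⊕
⊞⊞⊞⊞⊞⊞⊞⊞⊞∙
⊞⊞⊞⊞⊞⊞⊞⊞⊞∙


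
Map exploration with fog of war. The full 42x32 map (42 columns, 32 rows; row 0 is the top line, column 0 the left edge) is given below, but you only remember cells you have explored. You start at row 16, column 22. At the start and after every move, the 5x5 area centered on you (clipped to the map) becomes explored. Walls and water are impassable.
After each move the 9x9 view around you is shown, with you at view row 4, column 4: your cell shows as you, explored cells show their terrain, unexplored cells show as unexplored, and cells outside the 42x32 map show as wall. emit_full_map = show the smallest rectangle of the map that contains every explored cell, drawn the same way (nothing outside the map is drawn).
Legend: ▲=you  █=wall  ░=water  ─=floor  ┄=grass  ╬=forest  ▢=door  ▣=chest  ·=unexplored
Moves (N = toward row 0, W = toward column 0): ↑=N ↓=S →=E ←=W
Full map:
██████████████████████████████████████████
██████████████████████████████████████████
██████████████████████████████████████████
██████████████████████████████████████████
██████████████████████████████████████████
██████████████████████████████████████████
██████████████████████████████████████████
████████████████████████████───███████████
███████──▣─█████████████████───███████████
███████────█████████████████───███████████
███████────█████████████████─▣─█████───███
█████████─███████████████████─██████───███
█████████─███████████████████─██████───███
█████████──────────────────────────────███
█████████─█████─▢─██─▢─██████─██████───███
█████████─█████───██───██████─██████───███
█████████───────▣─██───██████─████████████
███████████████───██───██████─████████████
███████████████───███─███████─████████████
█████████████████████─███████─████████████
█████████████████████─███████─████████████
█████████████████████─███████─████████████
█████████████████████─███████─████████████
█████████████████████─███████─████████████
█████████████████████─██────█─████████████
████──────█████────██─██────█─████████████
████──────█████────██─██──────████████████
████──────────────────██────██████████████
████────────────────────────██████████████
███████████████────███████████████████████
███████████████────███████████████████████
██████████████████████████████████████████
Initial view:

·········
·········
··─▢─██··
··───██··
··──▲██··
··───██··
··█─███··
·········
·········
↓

·········
··─▢─██··
··───██··
··───██··
··──▲██··
··█─███··
··█─███··
·········
·········

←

·········
···─▢─██·
··█───██·
··█───██·
··█─▲─██·
··██─███·
··██─███·
·········
·········

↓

···─▢─██·
··█───██·
··█───██·
··█───██·
··██▲███·
··██─███·
··██─██··
·········
·········

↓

··█───██·
··█───██·
··█───██·
··██─███·
··██▲███·
··██─██··
··██─██··
·········
·········

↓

··█───██·
··█───██·
··██─███·
··██─███·
··██▲██··
··██─██··
··██─██··
·········
·········

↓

··█───██·
··██─███·
··██─███·
··██─██··
··██▲██··
··██─██··
··██─██··
·········
·········

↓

··██─███·
··██─███·
··██─██··
··██─██··
··██▲██··
··██─██··
··██─██··
·········
·········

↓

··██─███·
··██─██··
··██─██··
··██─██··
··██▲██··
··██─██··
··██─██··
·········
·········

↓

··██─██··
··██─██··
··██─██··
··██─██··
··██▲██··
··██─██··
··██─██··
·········
·········

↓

··██─██··
··██─██··
··██─██··
··██─██··
··██▲██··
··██─██··
··───██··
·········
·········

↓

··██─██··
··██─██··
··██─██··
··██─██··
··██▲██··
··───██··
··─────··
·········
·········

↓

··██─██··
··██─██··
··██─██··
··██─██··
··──▲██··
··─────··
··█████··
·········
·········

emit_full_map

·─▢─██
█───██
█───██
█───██
██─███
██─███
██─██·
██─██·
██─██·
██─██·
██─██·
██─██·
██─██·
──▲██·
─────·
█████·

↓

··██─██··
··██─██··
··██─██··
··───██··
··──▲──··
··█████··
··█████··
·········
█████████

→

·██─██···
·██─██···
·██─██─··
·───██─··
·───▲──··
·██████··
·██████··
·········
█████████

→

██─██····
██─██····
██─██──··
───██──··
────▲──··
███████··
███████··
·········
█████████

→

█─██·····
█─██·····
█─██───··
──██───··
────▲──··
███████··
███████··
·········
█████████

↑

█─██·····
█─██·····
█─██───··
█─██───··
──██▲──··
───────··
███████··
███████··
·········

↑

█─██·····
█─██·····
█─██───··
█─██───··
█─██▲──··
──██───··
───────··
███████··
███████··

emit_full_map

·─▢─██··
█───██··
█───██··
█───██··
██─███··
██─███··
██─██···
██─██···
██─██···
██─██···
██─██───
██─██───
██─██▲──
───██───
────────
████████
████████

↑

█─██·····
█─██·····
█─█████··
█─██───··
█─██▲──··
█─██───··
──██───··
───────··
███████··

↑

█─██·····
█─██·····
█─█████··
█─█████··
█─██▲──··
█─██───··
█─██───··
──██───··
───────··

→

─██······
─██······
─██████··
─██████··
─██─▲──··
─██────··
─██────··
─██───···
──────···

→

██·······
██·······
███████··
███████··
██──▲─█··
██────█··
██─────··
██───····
─────····

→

█········
█········
██████─··
██████─··
█───▲█─··
█────█─··
█──────··
█───·····
────·····

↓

█········
██████─··
██████─··
█────█─··
█───▲█─··
█──────··
█────██··
────·····
████·····

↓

██████─··
██████─··
█────█─··
█────█─··
█───▲──··
█────██··
─────██··
████·····
████·····

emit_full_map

·─▢─██·····
█───██·····
█───██·····
█───██·····
██─███·····
██─███·····
██─██······
██─██······
██─███████─
██─███████─
██─██────█─
██─██────█─
██─██───▲──
───██────██
─────────██
████████···
████████···

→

█████─···
█████─···
────█─█··
────█─█··
────▲─█··
────███··
────███··
███······
███······

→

████─····
████─····
───█─██··
───█─██··
────▲██··
───████··
───████··
██·······
██·······

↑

·········
████─····
████─██··
───█─██··
───█▲██··
─────██··
───████··
───████··
██·······

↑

·········
·········
████─██··
████─██··
───█▲██··
───█─██··
─────██··
───████··
───████··

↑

·········
·········
··██─██··
████─██··
████▲██··
───█─██··
───█─██··
─────██··
───████··

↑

·········
·········
··██─██··
··██─██··
████▲██··
████─██··
───█─██··
───█─██··
─────██··

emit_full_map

·─▢─██·······
█───██·······
█───██·······
█───██·······
██─███·······
██─███·······
██─██···██─██
██─██···██─██
██─███████▲██
██─███████─██
██─██────█─██
██─██────█─██
██─██──────██
───██────████
─────────████
████████·····
████████·····

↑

·········
·········
··██─██··
··██─██··
··██▲██··
████─██··
████─██··
───█─██··
───█─██··

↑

·········
·········
··██─██··
··██─██··
··██▲██··
··██─██··
████─██··
████─██··
───█─██··

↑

·········
·········
··██─██··
··██─██··
··██▲██··
··██─██··
··██─██··
████─██··
████─██··

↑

·········
·········
··██─██··
··██─██··
··██▲██··
··██─██··
··██─██··
··██─██··
████─██··

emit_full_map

·─▢─██·······
█───██·······
█───██··██─██
█───██··██─██
██─███··██▲██
██─███··██─██
██─██···██─██
██─██···██─██
██─███████─██
██─███████─██
██─██────█─██
██─██────█─██
██─██──────██
───██────████
─────────████
████████·····
████████·····


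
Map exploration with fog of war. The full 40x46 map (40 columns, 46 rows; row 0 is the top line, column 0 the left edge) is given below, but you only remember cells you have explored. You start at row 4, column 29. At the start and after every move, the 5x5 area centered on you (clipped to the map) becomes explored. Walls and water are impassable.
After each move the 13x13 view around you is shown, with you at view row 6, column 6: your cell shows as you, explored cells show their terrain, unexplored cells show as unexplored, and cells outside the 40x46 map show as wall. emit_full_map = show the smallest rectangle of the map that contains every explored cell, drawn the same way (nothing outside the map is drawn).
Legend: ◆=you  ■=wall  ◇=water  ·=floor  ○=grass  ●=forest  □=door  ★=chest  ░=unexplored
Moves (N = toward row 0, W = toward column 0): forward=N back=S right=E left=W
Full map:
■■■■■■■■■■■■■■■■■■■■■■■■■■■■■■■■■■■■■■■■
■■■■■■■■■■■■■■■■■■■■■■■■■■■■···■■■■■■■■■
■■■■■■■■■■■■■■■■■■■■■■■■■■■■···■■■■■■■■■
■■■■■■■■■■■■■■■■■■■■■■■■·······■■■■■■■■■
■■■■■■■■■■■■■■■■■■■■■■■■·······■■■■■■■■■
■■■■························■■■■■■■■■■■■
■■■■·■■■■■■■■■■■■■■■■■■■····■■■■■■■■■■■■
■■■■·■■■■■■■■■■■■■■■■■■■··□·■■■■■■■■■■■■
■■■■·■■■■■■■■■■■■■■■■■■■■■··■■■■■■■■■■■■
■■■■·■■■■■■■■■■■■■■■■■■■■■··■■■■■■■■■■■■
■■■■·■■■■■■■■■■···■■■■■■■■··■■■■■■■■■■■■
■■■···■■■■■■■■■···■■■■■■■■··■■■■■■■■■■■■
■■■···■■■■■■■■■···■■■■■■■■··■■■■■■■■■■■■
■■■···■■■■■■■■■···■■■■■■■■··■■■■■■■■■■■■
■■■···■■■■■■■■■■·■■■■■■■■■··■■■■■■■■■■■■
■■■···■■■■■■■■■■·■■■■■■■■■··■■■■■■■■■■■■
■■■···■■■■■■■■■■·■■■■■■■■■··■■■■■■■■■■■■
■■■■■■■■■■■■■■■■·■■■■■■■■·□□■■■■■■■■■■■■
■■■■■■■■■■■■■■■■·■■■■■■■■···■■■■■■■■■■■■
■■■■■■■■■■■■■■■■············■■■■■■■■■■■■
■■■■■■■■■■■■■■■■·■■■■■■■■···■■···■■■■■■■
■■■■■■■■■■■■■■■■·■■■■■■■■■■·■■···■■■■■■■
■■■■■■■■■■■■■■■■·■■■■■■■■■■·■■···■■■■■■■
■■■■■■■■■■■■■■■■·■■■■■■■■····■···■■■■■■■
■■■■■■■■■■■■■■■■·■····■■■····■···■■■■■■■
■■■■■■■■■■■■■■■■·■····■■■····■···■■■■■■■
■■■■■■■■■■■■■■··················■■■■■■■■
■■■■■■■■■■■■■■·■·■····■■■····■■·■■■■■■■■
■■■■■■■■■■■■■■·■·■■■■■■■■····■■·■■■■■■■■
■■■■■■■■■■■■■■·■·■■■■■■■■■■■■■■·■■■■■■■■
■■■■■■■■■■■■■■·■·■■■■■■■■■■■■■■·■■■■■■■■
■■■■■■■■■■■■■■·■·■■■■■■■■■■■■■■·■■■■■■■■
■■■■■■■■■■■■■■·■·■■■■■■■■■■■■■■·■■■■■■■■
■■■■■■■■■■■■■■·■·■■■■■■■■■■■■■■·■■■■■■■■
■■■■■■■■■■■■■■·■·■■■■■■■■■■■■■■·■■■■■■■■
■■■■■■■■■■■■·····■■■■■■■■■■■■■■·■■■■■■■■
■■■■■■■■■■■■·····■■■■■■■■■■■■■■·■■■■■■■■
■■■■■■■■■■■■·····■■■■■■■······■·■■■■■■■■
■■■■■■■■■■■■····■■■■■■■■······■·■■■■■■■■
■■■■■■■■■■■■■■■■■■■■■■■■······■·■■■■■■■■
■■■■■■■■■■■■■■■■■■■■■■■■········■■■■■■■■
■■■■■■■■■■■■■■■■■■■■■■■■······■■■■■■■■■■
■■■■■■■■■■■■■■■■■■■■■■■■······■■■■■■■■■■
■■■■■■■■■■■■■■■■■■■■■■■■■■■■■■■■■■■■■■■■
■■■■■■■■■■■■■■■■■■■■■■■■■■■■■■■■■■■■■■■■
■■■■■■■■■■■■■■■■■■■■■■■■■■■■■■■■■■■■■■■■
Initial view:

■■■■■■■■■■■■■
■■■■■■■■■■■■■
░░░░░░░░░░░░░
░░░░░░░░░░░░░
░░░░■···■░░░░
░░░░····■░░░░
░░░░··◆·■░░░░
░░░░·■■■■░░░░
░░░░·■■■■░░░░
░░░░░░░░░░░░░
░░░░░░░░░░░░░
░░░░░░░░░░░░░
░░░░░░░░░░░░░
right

■■■■■■■■■■■■■
■■■■■■■■■■■■■
░░░░░░░░░░░░░
░░░░░░░░░░░░░
░░░■···■■░░░░
░░░····■■░░░░
░░░···◆■■░░░░
░░░·■■■■■░░░░
░░░·■■■■■░░░░
░░░░░░░░░░░░░
░░░░░░░░░░░░░
░░░░░░░░░░░░░
░░░░░░░░░░░░░

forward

■■■■■■■■■■■■■
■■■■■■■■■■■■■
■■■■■■■■■■■■■
░░░░░░░░░░░░░
░░░░···■■░░░░
░░░■···■■░░░░
░░░···◆■■░░░░
░░░····■■░░░░
░░░·■■■■■░░░░
░░░·■■■■■░░░░
░░░░░░░░░░░░░
░░░░░░░░░░░░░
░░░░░░░░░░░░░

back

■■■■■■■■■■■■■
■■■■■■■■■■■■■
░░░░░░░░░░░░░
░░░░···■■░░░░
░░░■···■■░░░░
░░░····■■░░░░
░░░···◆■■░░░░
░░░·■■■■■░░░░
░░░·■■■■■░░░░
░░░░░░░░░░░░░
░░░░░░░░░░░░░
░░░░░░░░░░░░░
░░░░░░░░░░░░░

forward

■■■■■■■■■■■■■
■■■■■■■■■■■■■
■■■■■■■■■■■■■
░░░░░░░░░░░░░
░░░░···■■░░░░
░░░■···■■░░░░
░░░···◆■■░░░░
░░░····■■░░░░
░░░·■■■■■░░░░
░░░·■■■■■░░░░
░░░░░░░░░░░░░
░░░░░░░░░░░░░
░░░░░░░░░░░░░

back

■■■■■■■■■■■■■
■■■■■■■■■■■■■
░░░░░░░░░░░░░
░░░░···■■░░░░
░░░■···■■░░░░
░░░····■■░░░░
░░░···◆■■░░░░
░░░·■■■■■░░░░
░░░·■■■■■░░░░
░░░░░░░░░░░░░
░░░░░░░░░░░░░
░░░░░░░░░░░░░
░░░░░░░░░░░░░

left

■■■■■■■■■■■■■
■■■■■■■■■■■■■
░░░░░░░░░░░░░
░░░░░···■■░░░
░░░░■···■■░░░
░░░░····■■░░░
░░░░··◆·■■░░░
░░░░·■■■■■░░░
░░░░·■■■■■░░░
░░░░░░░░░░░░░
░░░░░░░░░░░░░
░░░░░░░░░░░░░
░░░░░░░░░░░░░

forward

■■■■■■■■■■■■■
■■■■■■■■■■■■■
■■■■■■■■■■■■■
░░░░░░░░░░░░░
░░░░■···■■░░░
░░░░■···■■░░░
░░░░··◆·■■░░░
░░░░····■■░░░
░░░░·■■■■■░░░
░░░░·■■■■■░░░
░░░░░░░░░░░░░
░░░░░░░░░░░░░
░░░░░░░░░░░░░

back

■■■■■■■■■■■■■
■■■■■■■■■■■■■
░░░░░░░░░░░░░
░░░░■···■■░░░
░░░░■···■■░░░
░░░░····■■░░░
░░░░··◆·■■░░░
░░░░·■■■■■░░░
░░░░·■■■■■░░░
░░░░░░░░░░░░░
░░░░░░░░░░░░░
░░░░░░░░░░░░░
░░░░░░░░░░░░░

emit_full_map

■···■■
■···■■
····■■
··◆·■■
·■■■■■
·■■■■■

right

■■■■■■■■■■■■■
■■■■■■■■■■■■■
░░░░░░░░░░░░░
░░░■···■■░░░░
░░░■···■■░░░░
░░░····■■░░░░
░░░···◆■■░░░░
░░░·■■■■■░░░░
░░░·■■■■■░░░░
░░░░░░░░░░░░░
░░░░░░░░░░░░░
░░░░░░░░░░░░░
░░░░░░░░░░░░░

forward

■■■■■■■■■■■■■
■■■■■■■■■■■■■
■■■■■■■■■■■■■
░░░░░░░░░░░░░
░░░■···■■░░░░
░░░■···■■░░░░
░░░···◆■■░░░░
░░░····■■░░░░
░░░·■■■■■░░░░
░░░·■■■■■░░░░
░░░░░░░░░░░░░
░░░░░░░░░░░░░
░░░░░░░░░░░░░

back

■■■■■■■■■■■■■
■■■■■■■■■■■■■
░░░░░░░░░░░░░
░░░■···■■░░░░
░░░■···■■░░░░
░░░····■■░░░░
░░░···◆■■░░░░
░░░·■■■■■░░░░
░░░·■■■■■░░░░
░░░░░░░░░░░░░
░░░░░░░░░░░░░
░░░░░░░░░░░░░
░░░░░░░░░░░░░

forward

■■■■■■■■■■■■■
■■■■■■■■■■■■■
■■■■■■■■■■■■■
░░░░░░░░░░░░░
░░░■···■■░░░░
░░░■···■■░░░░
░░░···◆■■░░░░
░░░····■■░░░░
░░░·■■■■■░░░░
░░░·■■■■■░░░░
░░░░░░░░░░░░░
░░░░░░░░░░░░░
░░░░░░░░░░░░░
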